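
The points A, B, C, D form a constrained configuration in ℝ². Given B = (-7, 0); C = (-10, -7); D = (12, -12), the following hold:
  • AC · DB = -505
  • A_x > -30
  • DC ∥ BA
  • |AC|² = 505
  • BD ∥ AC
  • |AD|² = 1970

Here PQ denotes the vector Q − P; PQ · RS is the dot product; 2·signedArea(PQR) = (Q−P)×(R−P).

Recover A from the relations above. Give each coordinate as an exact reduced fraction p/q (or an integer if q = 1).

1. A_x = -29  [BD ∥ AC ∩ DC ∥ BA]
2. A_y = 5  [BD ∥ AC ∩ DC ∥ BA]
   → A = (-29, 5)

A = (-29, 5)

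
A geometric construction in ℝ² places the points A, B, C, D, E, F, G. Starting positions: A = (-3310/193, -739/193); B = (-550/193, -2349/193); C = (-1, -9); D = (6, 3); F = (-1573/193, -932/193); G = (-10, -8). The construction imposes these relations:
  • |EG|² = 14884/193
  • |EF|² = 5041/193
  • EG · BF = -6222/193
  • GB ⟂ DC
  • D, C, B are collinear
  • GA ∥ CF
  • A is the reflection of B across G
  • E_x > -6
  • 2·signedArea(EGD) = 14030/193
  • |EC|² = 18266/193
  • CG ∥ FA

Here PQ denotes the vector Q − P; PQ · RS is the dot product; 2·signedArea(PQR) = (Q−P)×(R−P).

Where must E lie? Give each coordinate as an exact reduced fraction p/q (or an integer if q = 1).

E = (-1076/193, -80/193)

1. E_x = -1076/193  [2·signedArea(EGD) = 14030/193 ∩ EG · BF = -6222/193]
2. E_y = -80/193  [2·signedArea(EGD) = 14030/193 ∩ EG · BF = -6222/193]
   → E = (-1076/193, -80/193)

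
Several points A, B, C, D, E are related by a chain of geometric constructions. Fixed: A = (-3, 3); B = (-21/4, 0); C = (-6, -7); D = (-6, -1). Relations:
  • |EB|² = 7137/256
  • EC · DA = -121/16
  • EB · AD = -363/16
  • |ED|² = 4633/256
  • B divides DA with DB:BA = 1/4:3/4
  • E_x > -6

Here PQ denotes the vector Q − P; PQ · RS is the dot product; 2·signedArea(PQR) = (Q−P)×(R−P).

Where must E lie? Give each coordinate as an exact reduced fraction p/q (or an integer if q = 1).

1. E_x = -93/16  [line -3·x + -4·y + -615/16 = 0 ∩ |EB|² = 7137/256]
2. E_y = -21/4  [line -3·x + -4·y + -615/16 = 0 ∩ |EB|² = 7137/256]
   → E = (-93/16, -21/4)

E = (-93/16, -21/4)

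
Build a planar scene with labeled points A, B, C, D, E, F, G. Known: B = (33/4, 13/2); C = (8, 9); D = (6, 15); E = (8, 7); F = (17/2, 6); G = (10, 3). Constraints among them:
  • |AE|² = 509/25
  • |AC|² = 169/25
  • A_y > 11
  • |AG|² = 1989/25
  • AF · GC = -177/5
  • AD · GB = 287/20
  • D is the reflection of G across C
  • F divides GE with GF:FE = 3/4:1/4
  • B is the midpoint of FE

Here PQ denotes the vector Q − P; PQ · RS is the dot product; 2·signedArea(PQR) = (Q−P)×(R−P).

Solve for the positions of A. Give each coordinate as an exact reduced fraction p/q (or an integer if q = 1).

1. A_x = 7  [AF · GC = -177/5 ∩ AD · GB = 287/20]
2. A_y = 57/5  [AF · GC = -177/5 ∩ AD · GB = 287/20]
   → A = (7, 57/5)

A = (7, 57/5)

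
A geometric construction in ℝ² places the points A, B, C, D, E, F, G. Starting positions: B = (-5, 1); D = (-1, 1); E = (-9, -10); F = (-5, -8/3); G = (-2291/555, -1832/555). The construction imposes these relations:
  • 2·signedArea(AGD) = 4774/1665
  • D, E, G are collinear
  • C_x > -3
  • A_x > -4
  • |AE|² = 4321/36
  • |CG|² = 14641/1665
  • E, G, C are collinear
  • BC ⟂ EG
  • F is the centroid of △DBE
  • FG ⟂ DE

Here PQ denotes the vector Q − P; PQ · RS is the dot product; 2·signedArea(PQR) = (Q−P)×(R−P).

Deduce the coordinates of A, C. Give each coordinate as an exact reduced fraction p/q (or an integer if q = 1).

A = (-3, -5/6)
C = (-441/185, -167/185)

1. A_x = -3  [line -2387/555·x + 1736/555·y + -17143/1665 = 0 ∩ |AE|² = 4321/36]
2. A_y = -5/6  [line -2387/555·x + 1736/555·y + -17143/1665 = 0 ∩ |AE|² = 4321/36]
   → A = (-3, -5/6)
3. C_x = -441/185  [E, G, C are collinear ∩ BC ⟂ EG]
4. C_y = -167/185  [E, G, C are collinear ∩ BC ⟂ EG]
   → C = (-441/185, -167/185)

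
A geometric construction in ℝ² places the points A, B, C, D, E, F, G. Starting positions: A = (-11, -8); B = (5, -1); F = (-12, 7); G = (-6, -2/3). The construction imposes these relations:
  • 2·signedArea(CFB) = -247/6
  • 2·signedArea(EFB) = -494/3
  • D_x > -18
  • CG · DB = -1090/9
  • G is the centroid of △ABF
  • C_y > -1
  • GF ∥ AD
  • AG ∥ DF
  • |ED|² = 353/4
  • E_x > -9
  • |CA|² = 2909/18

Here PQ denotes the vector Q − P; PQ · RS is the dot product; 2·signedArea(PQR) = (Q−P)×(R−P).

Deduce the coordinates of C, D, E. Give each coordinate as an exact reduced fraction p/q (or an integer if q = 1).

C = (-1/2, -5/6)
D = (-17, -1/3)
E = (-17/2, -13/3)

1. D_x = -17  [AG ∥ DF ∩ GF ∥ AD]
2. D_y = -1/3  [AG ∥ DF ∩ GF ∥ AD]
   → D = (-17, -1/3)
3. E_x = -17/2  [line 8·x + 17·y + 425/3 = 0 ∩ |ED|² = 353/4]
4. E_y = -13/3  [line 8·x + 17·y + 425/3 = 0 ∩ |ED|² = 353/4]
   → E = (-17/2, -13/3)
5. C_x = -1/2  [2·signedArea(CFB) = -247/6 ∩ CG · DB = -1090/9]
6. C_y = -5/6  [2·signedArea(CFB) = -247/6 ∩ CG · DB = -1090/9]
   → C = (-1/2, -5/6)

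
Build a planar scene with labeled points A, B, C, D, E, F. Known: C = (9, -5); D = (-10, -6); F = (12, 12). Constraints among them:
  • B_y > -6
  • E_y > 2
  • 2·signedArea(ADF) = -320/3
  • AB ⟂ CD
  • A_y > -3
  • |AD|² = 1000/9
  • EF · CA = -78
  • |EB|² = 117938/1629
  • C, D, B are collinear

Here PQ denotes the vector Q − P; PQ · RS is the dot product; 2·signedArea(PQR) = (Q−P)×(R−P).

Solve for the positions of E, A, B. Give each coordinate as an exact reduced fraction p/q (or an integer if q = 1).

1. A_x = 0  [line -18·x + 22·y + 176/3 = 0 ∩ |AD|² = 1000/9]
2. A_y = -8/3  [line -18·x + 22·y + 176/3 = 0 ∩ |AD|² = 1000/9]
   → A = (0, -8/3)
3. B_x = 80/543  [C, D, B are collinear ∩ AB ⟂ CD]
4. B_y = -2968/543  [C, D, B are collinear ∩ AB ⟂ CD]
   → B = (80/543, -2968/543)
5. E_x = 1  [line 9·x + -7/3·y + -2 = 0 ∩ |EB|² = 117938/1629]
6. E_y = 3  [line 9·x + -7/3·y + -2 = 0 ∩ |EB|² = 117938/1629]
   → E = (1, 3)

A = (0, -8/3)
B = (80/543, -2968/543)
E = (1, 3)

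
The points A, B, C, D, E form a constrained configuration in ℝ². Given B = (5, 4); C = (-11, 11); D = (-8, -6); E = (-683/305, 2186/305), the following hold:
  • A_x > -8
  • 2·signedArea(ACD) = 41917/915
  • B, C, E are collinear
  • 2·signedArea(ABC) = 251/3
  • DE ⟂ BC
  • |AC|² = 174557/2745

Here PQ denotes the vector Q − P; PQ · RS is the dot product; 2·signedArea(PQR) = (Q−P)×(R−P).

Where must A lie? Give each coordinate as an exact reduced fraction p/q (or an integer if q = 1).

A = (-6478/915, 1237/305)

1. A_x = -6478/915  [2·signedArea(ACD) = 41917/915 ∩ 2·signedArea(ABC) = 251/3]
2. A_y = 1237/305  [2·signedArea(ACD) = 41917/915 ∩ 2·signedArea(ABC) = 251/3]
   → A = (-6478/915, 1237/305)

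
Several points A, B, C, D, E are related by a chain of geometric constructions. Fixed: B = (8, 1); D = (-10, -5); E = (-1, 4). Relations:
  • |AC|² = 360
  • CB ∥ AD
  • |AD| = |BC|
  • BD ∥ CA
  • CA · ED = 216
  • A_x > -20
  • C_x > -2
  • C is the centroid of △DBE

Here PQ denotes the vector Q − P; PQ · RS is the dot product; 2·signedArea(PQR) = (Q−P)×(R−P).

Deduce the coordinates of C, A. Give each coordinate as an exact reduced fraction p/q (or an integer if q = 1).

1. C_x = -1  [C is the centroid of △DBE]
2. C_y = 0  [C is the centroid of △DBE]
   → C = (-1, 0)
3. A_x = -19  [CB ∥ AD ∩ BD ∥ CA]
4. A_y = -6  [CB ∥ AD ∩ BD ∥ CA]
   → A = (-19, -6)

A = (-19, -6)
C = (-1, 0)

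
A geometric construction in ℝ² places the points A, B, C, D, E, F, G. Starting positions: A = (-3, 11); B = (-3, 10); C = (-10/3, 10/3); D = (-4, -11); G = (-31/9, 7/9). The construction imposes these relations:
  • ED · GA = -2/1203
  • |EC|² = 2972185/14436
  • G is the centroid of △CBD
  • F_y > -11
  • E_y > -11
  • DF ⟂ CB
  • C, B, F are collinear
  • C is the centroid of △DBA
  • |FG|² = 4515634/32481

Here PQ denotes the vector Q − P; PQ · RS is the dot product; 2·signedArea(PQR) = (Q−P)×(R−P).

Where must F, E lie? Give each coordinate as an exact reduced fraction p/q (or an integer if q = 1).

E = (-1614/401, -8821/802)
F = (-1624/401, -4410/401)

1. F_x = -1624/401  [C, B, F are collinear ∩ DF ⟂ CB]
2. F_y = -4410/401  [C, B, F are collinear ∩ DF ⟂ CB]
   → F = (-1624/401, -4410/401)
3. E_x = -1614/401  [line -4/9·x + -92/9·y + -412222/3609 = 0 ∩ |EC|² = 2972185/14436]
4. E_y = -8821/802  [line -4/9·x + -92/9·y + -412222/3609 = 0 ∩ |EC|² = 2972185/14436]
   → E = (-1614/401, -8821/802)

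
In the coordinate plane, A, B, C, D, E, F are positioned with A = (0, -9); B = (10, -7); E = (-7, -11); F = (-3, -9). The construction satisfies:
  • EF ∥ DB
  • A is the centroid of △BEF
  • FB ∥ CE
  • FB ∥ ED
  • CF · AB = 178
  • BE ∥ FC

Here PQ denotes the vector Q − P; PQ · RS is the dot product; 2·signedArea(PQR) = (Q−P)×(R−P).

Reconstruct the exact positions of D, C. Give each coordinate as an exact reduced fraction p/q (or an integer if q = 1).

C = (-20, -13)
D = (6, -9)

1. D_x = 6  [EF ∥ DB ∩ FB ∥ ED]
2. D_y = -9  [EF ∥ DB ∩ FB ∥ ED]
   → D = (6, -9)
3. C_x = -20  [FB ∥ CE ∩ BE ∥ FC]
4. C_y = -13  [FB ∥ CE ∩ BE ∥ FC]
   → C = (-20, -13)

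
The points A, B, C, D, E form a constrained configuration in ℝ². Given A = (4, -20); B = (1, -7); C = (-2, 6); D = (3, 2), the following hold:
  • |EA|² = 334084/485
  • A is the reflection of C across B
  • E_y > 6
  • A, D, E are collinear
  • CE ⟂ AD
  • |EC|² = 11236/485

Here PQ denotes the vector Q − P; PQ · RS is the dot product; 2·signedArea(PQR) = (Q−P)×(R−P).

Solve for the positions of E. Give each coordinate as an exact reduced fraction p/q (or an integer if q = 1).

1. E_x = 1362/485  [A, D, E are collinear ∩ CE ⟂ AD]
2. E_y = 3016/485  [A, D, E are collinear ∩ CE ⟂ AD]
   → E = (1362/485, 3016/485)

E = (1362/485, 3016/485)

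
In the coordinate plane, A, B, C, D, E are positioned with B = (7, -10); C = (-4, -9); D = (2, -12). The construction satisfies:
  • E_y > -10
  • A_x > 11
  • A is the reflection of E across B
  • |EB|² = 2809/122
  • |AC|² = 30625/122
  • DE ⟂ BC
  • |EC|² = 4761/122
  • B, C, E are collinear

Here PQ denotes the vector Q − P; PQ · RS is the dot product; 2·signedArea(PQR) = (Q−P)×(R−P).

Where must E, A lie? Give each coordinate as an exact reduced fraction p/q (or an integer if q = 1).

1. E_x = 271/122  [B, C, E are collinear ∩ DE ⟂ BC]
2. E_y = -1167/122  [B, C, E are collinear ∩ DE ⟂ BC]
   → E = (271/122, -1167/122)
3. A_x = 1437/122  [A is the reflection of E across B]
4. A_y = -1273/122  [A is the reflection of E across B]
   → A = (1437/122, -1273/122)

A = (1437/122, -1273/122)
E = (271/122, -1167/122)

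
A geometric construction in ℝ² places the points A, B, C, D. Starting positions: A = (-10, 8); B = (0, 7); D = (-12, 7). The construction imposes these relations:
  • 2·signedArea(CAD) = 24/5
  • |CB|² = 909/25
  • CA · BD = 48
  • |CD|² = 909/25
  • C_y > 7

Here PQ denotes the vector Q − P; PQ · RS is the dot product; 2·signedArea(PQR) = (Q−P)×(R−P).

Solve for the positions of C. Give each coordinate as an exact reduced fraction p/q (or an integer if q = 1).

1. C_x = -6  [2·signedArea(CAD) = 24/5 ∩ CA · BD = 48]
2. C_y = 38/5  [2·signedArea(CAD) = 24/5 ∩ CA · BD = 48]
   → C = (-6, 38/5)

C = (-6, 38/5)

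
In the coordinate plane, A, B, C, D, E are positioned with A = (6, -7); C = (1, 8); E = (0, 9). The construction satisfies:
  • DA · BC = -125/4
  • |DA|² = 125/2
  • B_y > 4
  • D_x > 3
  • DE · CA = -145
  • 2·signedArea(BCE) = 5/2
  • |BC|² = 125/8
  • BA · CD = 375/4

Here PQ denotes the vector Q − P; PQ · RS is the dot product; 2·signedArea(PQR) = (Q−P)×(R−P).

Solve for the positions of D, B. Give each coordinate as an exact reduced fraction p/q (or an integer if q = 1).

1. D_x = 7/2  [line -5·x + 15·y + 10 = 0 ∩ |DA|² = 125/2]
2. D_y = 1/2  [line -5·x + 15·y + 10 = 0 ∩ |DA|² = 125/2]
   → D = (7/2, 1/2)
3. B_x = 9/4  [2·signedArea(BCE) = 5/2 ∩ DA · BC = -125/4]
4. B_y = 17/4  [2·signedArea(BCE) = 5/2 ∩ DA · BC = -125/4]
   → B = (9/4, 17/4)

B = (9/4, 17/4)
D = (7/2, 1/2)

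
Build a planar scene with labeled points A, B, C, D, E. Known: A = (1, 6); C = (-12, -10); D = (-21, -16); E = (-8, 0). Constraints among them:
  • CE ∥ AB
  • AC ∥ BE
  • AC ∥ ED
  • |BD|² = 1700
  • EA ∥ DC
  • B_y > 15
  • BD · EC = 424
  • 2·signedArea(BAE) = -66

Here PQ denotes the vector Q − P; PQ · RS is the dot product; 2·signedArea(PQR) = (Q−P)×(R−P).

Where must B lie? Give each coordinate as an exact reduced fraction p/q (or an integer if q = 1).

B = (5, 16)

1. B_x = 5  [AC ∥ BE ∩ CE ∥ AB]
2. B_y = 16  [AC ∥ BE ∩ CE ∥ AB]
   → B = (5, 16)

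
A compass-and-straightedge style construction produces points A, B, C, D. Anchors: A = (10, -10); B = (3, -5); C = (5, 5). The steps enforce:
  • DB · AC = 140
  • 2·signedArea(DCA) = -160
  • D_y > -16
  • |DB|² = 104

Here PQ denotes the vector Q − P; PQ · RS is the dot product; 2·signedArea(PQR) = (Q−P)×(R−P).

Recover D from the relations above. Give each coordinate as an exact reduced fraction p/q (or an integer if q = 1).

D = (1, -15)

1. D_x = 1  [2·signedArea(DCA) = -160 ∩ DB · AC = 140]
2. D_y = -15  [2·signedArea(DCA) = -160 ∩ DB · AC = 140]
   → D = (1, -15)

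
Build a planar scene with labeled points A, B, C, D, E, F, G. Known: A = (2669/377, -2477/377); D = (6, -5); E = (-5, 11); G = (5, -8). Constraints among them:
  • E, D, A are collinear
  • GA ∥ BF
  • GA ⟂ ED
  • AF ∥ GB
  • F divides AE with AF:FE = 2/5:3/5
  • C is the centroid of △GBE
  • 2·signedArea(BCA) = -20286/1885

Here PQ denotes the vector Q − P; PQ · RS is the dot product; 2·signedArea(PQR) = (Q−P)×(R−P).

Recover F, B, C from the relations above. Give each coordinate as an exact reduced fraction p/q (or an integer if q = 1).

B = (317/1885, -1832/1885)
C = (317/5655, 3823/5655)
F = (4237/1885, 863/1885)

1. F_x = 4237/1885  [F divides AE with AF:FE = 2/5:3/5]
2. F_y = 863/1885  [F divides AE with AF:FE = 2/5:3/5]
   → F = (4237/1885, 863/1885)
3. B_x = 317/1885  [GA ∥ BF ∩ AF ∥ GB]
4. B_y = -1832/1885  [GA ∥ BF ∩ AF ∥ GB]
   → B = (317/1885, -1832/1885)
5. C_x = 317/5655  [C is the centroid of △GBE]
6. C_y = 3823/5655  [C is the centroid of △GBE]
   → C = (317/5655, 3823/5655)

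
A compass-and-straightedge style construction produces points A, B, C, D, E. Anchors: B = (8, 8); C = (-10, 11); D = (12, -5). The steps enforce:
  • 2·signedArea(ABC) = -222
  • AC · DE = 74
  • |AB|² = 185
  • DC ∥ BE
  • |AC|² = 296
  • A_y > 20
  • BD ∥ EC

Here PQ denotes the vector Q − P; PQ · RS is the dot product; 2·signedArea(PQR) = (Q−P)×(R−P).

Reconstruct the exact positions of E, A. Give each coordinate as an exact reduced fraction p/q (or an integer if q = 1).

1. E_x = -14  [BD ∥ EC ∩ DC ∥ BE]
2. E_y = 24  [BD ∥ EC ∩ DC ∥ BE]
   → E = (-14, 24)
3. A_x = 4  [2·signedArea(ABC) = -222 ∩ AC · DE = 74]
4. A_y = 21  [2·signedArea(ABC) = -222 ∩ AC · DE = 74]
   → A = (4, 21)

A = (4, 21)
E = (-14, 24)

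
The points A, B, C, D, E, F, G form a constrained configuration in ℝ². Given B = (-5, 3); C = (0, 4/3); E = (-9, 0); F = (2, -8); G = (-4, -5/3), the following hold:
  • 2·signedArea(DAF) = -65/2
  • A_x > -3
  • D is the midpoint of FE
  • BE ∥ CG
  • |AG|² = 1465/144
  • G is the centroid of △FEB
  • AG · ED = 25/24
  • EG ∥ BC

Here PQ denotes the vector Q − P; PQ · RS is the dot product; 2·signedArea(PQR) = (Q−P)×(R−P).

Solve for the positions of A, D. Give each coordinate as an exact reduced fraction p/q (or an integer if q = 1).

A = (-9/4, 1)
D = (-7/2, -4)

1. D_x = -7/2  [D is the midpoint of FE]
2. D_y = -4  [D is the midpoint of FE]
   → D = (-7/2, -4)
3. A_x = -9/4  [AG · ED = 25/24 ∩ 2·signedArea(DAF) = -65/2]
4. A_y = 1  [AG · ED = 25/24 ∩ 2·signedArea(DAF) = -65/2]
   → A = (-9/4, 1)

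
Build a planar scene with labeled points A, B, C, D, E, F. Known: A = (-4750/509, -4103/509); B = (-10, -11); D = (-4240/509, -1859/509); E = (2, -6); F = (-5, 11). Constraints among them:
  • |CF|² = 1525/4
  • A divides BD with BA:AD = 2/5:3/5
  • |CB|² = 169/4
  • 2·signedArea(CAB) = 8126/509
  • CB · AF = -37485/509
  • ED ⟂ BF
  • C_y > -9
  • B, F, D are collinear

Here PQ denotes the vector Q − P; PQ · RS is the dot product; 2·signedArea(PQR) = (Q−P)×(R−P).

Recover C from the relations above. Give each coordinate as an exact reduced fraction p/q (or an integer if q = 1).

1. C_x = -4  [CB · AF = -37485/509 ∩ 2·signedArea(CAB) = 8126/509]
2. C_y = -17/2  [CB · AF = -37485/509 ∩ 2·signedArea(CAB) = 8126/509]
   → C = (-4, -17/2)

C = (-4, -17/2)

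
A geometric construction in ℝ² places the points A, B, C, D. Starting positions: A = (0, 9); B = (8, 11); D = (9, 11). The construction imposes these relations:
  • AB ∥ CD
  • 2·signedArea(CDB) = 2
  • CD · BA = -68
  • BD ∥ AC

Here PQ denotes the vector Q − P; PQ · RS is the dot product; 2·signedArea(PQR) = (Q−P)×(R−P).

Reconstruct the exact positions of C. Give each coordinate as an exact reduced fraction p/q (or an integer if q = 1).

C = (1, 9)

1. C_x = 1  [AB ∥ CD ∩ BD ∥ AC]
2. C_y = 9  [AB ∥ CD ∩ BD ∥ AC]
   → C = (1, 9)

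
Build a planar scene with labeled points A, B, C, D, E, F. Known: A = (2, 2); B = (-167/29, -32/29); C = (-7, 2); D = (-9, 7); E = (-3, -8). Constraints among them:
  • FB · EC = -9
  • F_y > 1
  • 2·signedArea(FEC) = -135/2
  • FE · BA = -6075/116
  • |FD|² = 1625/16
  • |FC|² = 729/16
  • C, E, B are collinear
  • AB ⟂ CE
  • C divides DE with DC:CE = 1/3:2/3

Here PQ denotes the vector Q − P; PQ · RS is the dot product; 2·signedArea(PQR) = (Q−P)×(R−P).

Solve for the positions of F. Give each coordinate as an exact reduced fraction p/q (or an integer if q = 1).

F = (-1/4, 2)

1. F_x = -1/4  [FE · BA = -6075/116 ∩ FB · EC = -9]
2. F_y = 2  [FE · BA = -6075/116 ∩ FB · EC = -9]
   → F = (-1/4, 2)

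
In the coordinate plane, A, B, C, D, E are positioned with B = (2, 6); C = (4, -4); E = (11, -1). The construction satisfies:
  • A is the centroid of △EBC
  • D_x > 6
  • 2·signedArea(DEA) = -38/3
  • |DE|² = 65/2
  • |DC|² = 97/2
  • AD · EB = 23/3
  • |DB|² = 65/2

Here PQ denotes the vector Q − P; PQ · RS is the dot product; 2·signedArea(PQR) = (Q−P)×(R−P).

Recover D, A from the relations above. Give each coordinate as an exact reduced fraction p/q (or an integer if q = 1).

A = (17/3, 1/3)
D = (13/2, 5/2)

1. A_x = 17/3  [A is the centroid of △EBC]
2. A_y = 1/3  [A is the centroid of △EBC]
   → A = (17/3, 1/3)
3. D_x = 13/2  [2·signedArea(DEA) = -38/3 ∩ AD · EB = 23/3]
4. D_y = 5/2  [2·signedArea(DEA) = -38/3 ∩ AD · EB = 23/3]
   → D = (13/2, 5/2)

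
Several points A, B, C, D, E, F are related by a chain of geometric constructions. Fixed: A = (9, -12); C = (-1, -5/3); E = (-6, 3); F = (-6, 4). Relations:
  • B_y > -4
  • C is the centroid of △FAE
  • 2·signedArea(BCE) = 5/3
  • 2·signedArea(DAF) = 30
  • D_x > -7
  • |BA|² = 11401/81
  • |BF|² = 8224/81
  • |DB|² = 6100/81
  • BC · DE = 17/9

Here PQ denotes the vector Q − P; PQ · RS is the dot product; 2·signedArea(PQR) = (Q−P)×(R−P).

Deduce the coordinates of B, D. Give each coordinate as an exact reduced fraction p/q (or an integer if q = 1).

1. B_x = 2/3  [line -14/3·x + -5·y + -44/3 = 0 ∩ |BA|² = 11401/81]
2. B_y = -32/9  [line -14/3·x + -5·y + -44/3 = 0 ∩ |BA|² = 11401/81]
   → B = (2/3, -32/9)
3. D_x = -6  [BC · DE = 17/9 ∩ 2·signedArea(DAF) = 30]
4. D_y = 2  [BC · DE = 17/9 ∩ 2·signedArea(DAF) = 30]
   → D = (-6, 2)

B = (2/3, -32/9)
D = (-6, 2)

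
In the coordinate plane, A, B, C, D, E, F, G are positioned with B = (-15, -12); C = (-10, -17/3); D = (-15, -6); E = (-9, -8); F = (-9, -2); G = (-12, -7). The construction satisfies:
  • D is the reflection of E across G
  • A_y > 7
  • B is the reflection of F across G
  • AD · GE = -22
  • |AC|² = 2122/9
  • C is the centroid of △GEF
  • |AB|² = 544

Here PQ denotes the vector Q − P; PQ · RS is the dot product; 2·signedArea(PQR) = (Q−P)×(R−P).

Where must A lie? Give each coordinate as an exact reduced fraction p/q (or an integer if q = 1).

A = (-3, 8)

1. A_x = -3  [line -3·x + 1·y + -17 = 0 ∩ |AC|² = 2122/9]
2. A_y = 8  [line -3·x + 1·y + -17 = 0 ∩ |AC|² = 2122/9]
   → A = (-3, 8)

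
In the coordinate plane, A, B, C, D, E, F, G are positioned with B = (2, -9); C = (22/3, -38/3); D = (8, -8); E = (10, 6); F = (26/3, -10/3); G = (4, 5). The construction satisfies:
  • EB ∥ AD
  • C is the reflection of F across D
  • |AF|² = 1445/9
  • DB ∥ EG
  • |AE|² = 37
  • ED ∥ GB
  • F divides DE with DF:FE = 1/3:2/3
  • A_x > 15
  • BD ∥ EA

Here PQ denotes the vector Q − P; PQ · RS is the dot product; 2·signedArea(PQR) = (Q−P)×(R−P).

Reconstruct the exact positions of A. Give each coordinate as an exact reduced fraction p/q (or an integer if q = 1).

A = (16, 7)

1. A_x = 16  [EB ∥ AD ∩ BD ∥ EA]
2. A_y = 7  [EB ∥ AD ∩ BD ∥ EA]
   → A = (16, 7)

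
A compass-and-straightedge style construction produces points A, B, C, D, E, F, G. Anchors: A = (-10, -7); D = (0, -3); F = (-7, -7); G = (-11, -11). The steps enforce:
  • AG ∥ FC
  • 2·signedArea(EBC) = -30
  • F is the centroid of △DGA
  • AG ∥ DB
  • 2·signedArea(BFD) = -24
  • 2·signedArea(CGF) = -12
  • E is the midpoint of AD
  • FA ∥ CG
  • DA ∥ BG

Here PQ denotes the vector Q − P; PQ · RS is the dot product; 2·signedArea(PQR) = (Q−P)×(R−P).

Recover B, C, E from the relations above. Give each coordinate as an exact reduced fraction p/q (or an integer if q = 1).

1. B_x = -1  [DA ∥ BG ∩ AG ∥ DB]
2. B_y = -7  [DA ∥ BG ∩ AG ∥ DB]
   → B = (-1, -7)
3. C_x = -8  [FA ∥ CG ∩ AG ∥ FC]
4. C_y = -11  [FA ∥ CG ∩ AG ∥ FC]
   → C = (-8, -11)
5. E_x = -5  [E is the midpoint of AD]
6. E_y = -5  [E is the midpoint of AD]
   → E = (-5, -5)

B = (-1, -7)
C = (-8, -11)
E = (-5, -5)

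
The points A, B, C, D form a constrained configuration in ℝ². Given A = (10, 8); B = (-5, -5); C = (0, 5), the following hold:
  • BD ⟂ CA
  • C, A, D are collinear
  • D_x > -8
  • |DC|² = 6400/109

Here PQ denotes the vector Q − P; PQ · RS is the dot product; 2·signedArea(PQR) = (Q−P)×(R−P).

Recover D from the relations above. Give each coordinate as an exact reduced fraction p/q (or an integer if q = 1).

D = (-800/109, 305/109)

1. D_x = -800/109  [C, A, D are collinear ∩ BD ⟂ CA]
2. D_y = 305/109  [C, A, D are collinear ∩ BD ⟂ CA]
   → D = (-800/109, 305/109)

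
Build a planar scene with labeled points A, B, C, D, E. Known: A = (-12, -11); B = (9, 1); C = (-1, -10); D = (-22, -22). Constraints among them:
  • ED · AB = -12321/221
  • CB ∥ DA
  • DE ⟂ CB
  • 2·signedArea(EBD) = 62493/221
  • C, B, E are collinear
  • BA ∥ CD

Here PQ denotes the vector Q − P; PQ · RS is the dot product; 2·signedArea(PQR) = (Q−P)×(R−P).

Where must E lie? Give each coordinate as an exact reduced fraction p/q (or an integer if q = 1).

E = (-3641/221, -5972/221)

1. E_x = -3641/221  [C, B, E are collinear ∩ DE ⟂ CB]
2. E_y = -5972/221  [C, B, E are collinear ∩ DE ⟂ CB]
   → E = (-3641/221, -5972/221)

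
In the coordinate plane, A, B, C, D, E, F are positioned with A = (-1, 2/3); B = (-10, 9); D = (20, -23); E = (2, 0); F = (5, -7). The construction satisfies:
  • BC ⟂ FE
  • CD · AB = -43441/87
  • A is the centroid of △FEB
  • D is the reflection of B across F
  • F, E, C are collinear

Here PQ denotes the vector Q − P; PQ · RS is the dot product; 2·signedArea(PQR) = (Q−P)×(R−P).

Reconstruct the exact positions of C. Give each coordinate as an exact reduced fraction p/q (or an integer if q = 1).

C = (-181/58, 693/58)

1. C_x = -181/58  [F, E, C are collinear ∩ BC ⟂ FE]
2. C_y = 693/58  [F, E, C are collinear ∩ BC ⟂ FE]
   → C = (-181/58, 693/58)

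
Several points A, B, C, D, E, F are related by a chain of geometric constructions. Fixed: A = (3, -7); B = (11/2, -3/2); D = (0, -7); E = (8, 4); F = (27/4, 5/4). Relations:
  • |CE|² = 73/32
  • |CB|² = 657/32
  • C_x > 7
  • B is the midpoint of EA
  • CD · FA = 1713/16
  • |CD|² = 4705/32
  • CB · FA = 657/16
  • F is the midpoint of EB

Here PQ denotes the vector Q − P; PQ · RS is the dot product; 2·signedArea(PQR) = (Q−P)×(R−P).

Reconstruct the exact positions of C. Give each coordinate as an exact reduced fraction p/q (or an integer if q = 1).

C = (59/8, 21/8)

1. C_x = 59/8  [line 15/4·x + 33/4·y + -789/16 = 0 ∩ |CD|² = 4705/32]
2. C_y = 21/8  [line 15/4·x + 33/4·y + -789/16 = 0 ∩ |CD|² = 4705/32]
   → C = (59/8, 21/8)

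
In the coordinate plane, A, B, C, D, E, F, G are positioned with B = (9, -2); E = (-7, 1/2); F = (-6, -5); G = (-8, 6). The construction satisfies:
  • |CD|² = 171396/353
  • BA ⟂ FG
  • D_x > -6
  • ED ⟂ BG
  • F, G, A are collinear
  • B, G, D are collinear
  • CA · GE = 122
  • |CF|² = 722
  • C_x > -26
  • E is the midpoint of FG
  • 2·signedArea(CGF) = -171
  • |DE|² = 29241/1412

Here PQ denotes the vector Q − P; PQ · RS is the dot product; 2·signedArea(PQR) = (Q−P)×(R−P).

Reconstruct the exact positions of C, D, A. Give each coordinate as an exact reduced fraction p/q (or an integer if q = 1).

A = (-756/125, -592/125)
C = (-25, 14)
D = (-1787/353, 1630/353)

1. D_x = -1787/353  [B, G, D are collinear ∩ ED ⟂ BG]
2. D_y = 1630/353  [B, G, D are collinear ∩ ED ⟂ BG]
   → D = (-1787/353, 1630/353)
3. A_x = -756/125  [F, G, A are collinear ∩ BA ⟂ FG]
4. A_y = -592/125  [F, G, A are collinear ∩ BA ⟂ FG]
   → A = (-756/125, -592/125)
5. C_x = -25  [2·signedArea(CGF) = -171 ∩ CA · GE = 122]
6. C_y = 14  [2·signedArea(CGF) = -171 ∩ CA · GE = 122]
   → C = (-25, 14)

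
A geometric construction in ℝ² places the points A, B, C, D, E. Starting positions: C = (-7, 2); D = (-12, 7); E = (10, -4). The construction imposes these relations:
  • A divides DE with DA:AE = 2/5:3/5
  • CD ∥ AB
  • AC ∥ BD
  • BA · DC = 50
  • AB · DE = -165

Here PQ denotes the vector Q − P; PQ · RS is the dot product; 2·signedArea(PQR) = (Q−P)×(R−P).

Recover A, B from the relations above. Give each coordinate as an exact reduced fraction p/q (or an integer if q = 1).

1. A_x = -16/5  [A divides DE with DA:AE = 2/5:3/5]
2. A_y = 13/5  [A divides DE with DA:AE = 2/5:3/5]
   → A = (-16/5, 13/5)
3. B_x = -41/5  [AC ∥ BD ∩ CD ∥ AB]
4. B_y = 38/5  [AC ∥ BD ∩ CD ∥ AB]
   → B = (-41/5, 38/5)

A = (-16/5, 13/5)
B = (-41/5, 38/5)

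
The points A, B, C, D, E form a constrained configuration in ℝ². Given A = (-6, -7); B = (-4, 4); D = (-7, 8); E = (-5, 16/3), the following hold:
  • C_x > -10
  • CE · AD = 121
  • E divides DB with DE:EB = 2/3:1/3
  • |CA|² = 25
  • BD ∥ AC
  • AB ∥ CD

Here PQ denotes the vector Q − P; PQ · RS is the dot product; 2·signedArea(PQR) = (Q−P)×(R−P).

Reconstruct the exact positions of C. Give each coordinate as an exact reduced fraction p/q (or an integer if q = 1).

C = (-9, -3)

1. C_x = -9  [AB ∥ CD ∩ BD ∥ AC]
2. C_y = -3  [AB ∥ CD ∩ BD ∥ AC]
   → C = (-9, -3)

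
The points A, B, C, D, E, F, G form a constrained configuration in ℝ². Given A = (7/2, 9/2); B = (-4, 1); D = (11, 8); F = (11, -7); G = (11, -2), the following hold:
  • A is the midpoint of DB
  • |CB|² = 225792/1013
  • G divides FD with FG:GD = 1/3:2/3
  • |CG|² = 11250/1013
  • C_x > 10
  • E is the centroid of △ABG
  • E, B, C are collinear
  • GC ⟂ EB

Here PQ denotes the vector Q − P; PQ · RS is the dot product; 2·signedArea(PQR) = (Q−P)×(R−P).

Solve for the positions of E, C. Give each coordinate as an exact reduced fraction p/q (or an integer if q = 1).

C = (11068/1013, 1349/1013)
E = (7/2, 7/6)

1. E_x = 7/2  [E is the centroid of △ABG]
2. E_y = 7/6  [E is the centroid of △ABG]
   → E = (7/2, 7/6)
3. C_x = 11068/1013  [E, B, C are collinear ∩ GC ⟂ EB]
4. C_y = 1349/1013  [E, B, C are collinear ∩ GC ⟂ EB]
   → C = (11068/1013, 1349/1013)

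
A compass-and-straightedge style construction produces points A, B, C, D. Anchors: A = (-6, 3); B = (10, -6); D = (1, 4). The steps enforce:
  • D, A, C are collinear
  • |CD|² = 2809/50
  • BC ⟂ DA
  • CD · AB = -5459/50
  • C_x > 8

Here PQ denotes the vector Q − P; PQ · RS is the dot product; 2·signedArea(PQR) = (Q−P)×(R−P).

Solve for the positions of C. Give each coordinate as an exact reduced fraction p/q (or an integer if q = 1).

C = (421/50, 253/50)

1. C_x = 421/50  [D, A, C are collinear ∩ BC ⟂ DA]
2. C_y = 253/50  [D, A, C are collinear ∩ BC ⟂ DA]
   → C = (421/50, 253/50)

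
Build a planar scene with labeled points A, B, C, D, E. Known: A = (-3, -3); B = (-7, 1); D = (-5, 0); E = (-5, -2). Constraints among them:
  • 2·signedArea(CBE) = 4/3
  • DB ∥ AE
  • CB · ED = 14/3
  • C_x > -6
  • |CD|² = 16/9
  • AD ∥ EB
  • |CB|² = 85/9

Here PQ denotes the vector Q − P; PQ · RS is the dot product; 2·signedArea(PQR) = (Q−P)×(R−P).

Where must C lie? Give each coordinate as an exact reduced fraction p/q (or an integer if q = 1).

1. C_x = -5  [CB · ED = 14/3 ∩ 2·signedArea(CBE) = 4/3]
2. C_y = -4/3  [CB · ED = 14/3 ∩ 2·signedArea(CBE) = 4/3]
   → C = (-5, -4/3)

C = (-5, -4/3)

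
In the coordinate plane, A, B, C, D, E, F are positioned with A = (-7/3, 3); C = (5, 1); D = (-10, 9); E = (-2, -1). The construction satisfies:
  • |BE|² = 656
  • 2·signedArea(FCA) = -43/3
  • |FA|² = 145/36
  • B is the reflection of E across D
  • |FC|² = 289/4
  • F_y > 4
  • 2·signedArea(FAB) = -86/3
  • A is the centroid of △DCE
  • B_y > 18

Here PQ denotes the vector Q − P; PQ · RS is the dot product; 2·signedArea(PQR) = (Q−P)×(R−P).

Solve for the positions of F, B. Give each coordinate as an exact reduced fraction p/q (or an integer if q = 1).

1. F_x = -5/2  [line -2·x + -22/3·y + 95/3 = 0 ∩ |FC|² = 289/4]
2. F_y = 5  [line -2·x + -22/3·y + 95/3 = 0 ∩ |FC|² = 289/4]
   → F = (-5/2, 5)
3. B_x = -18  [2·signedArea(FAB) = -86/3 ∩ B is the reflection of E across D]
4. B_y = 19  [2·signedArea(FAB) = -86/3 ∩ B is the reflection of E across D]
   → B = (-18, 19)

B = (-18, 19)
F = (-5/2, 5)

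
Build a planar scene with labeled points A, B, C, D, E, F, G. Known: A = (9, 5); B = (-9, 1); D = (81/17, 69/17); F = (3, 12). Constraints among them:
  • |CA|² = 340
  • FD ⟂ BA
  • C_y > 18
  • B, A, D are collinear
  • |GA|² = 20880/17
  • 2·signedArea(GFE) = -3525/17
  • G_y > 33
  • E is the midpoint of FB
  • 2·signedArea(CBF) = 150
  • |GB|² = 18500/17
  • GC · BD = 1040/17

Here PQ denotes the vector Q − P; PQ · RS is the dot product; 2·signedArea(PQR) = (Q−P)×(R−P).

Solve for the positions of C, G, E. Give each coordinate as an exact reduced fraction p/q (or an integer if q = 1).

C = (-3, 19)
E = (-3, 13/2)
G = (-183/17, 577/17)

1. E_x = -3  [E is the midpoint of FB]
2. E_y = 13/2  [E is the midpoint of FB]
   → E = (-3, 13/2)
3. G_x = -183/17  [line 11/2·x + -6·y + 8937/34 = 0 ∩ |GA|² = 20880/17]
4. G_y = 577/17  [line 11/2·x + -6·y + 8937/34 = 0 ∩ |GA|² = 20880/17]
   → G = (-183/17, 577/17)
5. C_x = -3  [2·signedArea(CBF) = 150 ∩ GC · BD = 1040/17]
6. C_y = 19  [2·signedArea(CBF) = 150 ∩ GC · BD = 1040/17]
   → C = (-3, 19)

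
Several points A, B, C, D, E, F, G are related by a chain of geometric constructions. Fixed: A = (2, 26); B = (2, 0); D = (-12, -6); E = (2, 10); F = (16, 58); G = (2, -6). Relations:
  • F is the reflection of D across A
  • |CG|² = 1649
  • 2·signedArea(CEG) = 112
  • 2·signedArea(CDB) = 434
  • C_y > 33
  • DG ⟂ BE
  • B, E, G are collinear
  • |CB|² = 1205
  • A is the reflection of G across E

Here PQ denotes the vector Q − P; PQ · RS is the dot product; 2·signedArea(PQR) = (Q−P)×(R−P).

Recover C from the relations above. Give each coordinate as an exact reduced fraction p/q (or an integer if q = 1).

C = (9, 34)

1. C_x = 9  [2·signedArea(CDB) = 434 ∩ 2·signedArea(CEG) = 112]
2. C_y = 34  [2·signedArea(CDB) = 434 ∩ 2·signedArea(CEG) = 112]
   → C = (9, 34)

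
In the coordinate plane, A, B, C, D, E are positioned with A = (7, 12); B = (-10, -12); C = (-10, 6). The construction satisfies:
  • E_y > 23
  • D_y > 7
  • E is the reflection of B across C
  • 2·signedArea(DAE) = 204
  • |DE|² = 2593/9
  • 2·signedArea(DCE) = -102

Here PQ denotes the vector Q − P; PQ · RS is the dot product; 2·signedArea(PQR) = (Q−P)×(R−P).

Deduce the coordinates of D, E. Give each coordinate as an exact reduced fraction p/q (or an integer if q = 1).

D = (-13/3, 8)
E = (-10, 24)

1. E_x = -10  [E is the reflection of B across C]
2. E_y = 24  [E is the reflection of B across C]
   → E = (-10, 24)
3. D_x = -13/3  [2·signedArea(DAE) = 204 ∩ 2·signedArea(DCE) = -102]
4. D_y = 8  [2·signedArea(DAE) = 204 ∩ 2·signedArea(DCE) = -102]
   → D = (-13/3, 8)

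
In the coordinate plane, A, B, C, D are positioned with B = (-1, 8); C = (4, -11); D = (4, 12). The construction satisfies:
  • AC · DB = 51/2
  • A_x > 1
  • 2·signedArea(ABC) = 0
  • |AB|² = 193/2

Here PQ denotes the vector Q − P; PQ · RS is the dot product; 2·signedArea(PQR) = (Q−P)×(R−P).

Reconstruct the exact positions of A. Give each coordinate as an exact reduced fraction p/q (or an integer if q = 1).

1. A_x = 3/2  [2·signedArea(ABC) = 0 ∩ AC · DB = 51/2]
2. A_y = -3/2  [2·signedArea(ABC) = 0 ∩ AC · DB = 51/2]
   → A = (3/2, -3/2)

A = (3/2, -3/2)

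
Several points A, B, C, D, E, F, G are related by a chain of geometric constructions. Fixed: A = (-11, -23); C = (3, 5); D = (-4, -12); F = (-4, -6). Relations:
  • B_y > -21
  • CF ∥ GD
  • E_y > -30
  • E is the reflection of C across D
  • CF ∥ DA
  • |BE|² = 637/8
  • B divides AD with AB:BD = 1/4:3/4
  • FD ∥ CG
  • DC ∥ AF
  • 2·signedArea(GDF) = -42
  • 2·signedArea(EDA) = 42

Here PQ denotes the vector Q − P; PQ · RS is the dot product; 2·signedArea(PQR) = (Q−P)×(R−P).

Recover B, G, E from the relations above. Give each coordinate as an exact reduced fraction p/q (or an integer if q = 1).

1. B_x = -37/4  [B divides AD with AB:BD = 1/4:3/4]
2. B_y = -81/4  [B divides AD with AB:BD = 1/4:3/4]
   → B = (-37/4, -81/4)
3. G_x = 3  [CF ∥ GD ∩ FD ∥ CG]
4. G_y = -1  [CF ∥ GD ∩ FD ∥ CG]
   → G = (3, -1)
5. E_x = -11  [E is the reflection of C across D]
6. E_y = -29  [E is the reflection of C across D]
   → E = (-11, -29)

B = (-37/4, -81/4)
E = (-11, -29)
G = (3, -1)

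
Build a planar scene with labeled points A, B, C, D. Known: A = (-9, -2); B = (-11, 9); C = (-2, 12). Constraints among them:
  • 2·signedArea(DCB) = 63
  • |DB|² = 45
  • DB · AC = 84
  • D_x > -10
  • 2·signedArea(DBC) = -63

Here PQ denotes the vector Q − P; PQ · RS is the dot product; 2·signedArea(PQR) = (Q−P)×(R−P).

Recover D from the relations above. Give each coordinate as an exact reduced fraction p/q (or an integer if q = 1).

D = (-49/5, 12/5)

1. D_x = -49/5  [2·signedArea(DBC) = -63 ∩ DB · AC = 84]
2. D_y = 12/5  [2·signedArea(DBC) = -63 ∩ DB · AC = 84]
   → D = (-49/5, 12/5)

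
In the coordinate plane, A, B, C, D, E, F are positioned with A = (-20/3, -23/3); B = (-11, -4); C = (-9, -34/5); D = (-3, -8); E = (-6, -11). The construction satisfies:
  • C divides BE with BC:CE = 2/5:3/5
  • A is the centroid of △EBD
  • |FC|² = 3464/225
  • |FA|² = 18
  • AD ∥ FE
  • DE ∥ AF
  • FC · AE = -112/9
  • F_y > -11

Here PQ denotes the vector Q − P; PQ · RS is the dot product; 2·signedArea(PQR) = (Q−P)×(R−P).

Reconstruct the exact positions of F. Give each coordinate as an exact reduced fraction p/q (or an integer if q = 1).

F = (-29/3, -32/3)

1. F_x = -29/3  [AD ∥ FE ∩ DE ∥ AF]
2. F_y = -32/3  [AD ∥ FE ∩ DE ∥ AF]
   → F = (-29/3, -32/3)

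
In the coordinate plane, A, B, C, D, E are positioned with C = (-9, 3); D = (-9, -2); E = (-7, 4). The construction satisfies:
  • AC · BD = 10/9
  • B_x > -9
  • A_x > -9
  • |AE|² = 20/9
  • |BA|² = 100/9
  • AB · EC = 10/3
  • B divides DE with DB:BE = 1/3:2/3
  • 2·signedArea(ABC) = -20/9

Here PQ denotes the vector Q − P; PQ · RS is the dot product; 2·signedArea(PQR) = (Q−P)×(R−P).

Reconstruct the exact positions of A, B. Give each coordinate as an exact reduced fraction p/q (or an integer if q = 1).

A = (-25/3, 10/3)
B = (-25/3, 0)

1. B_x = -25/3  [B divides DE with DB:BE = 1/3:2/3]
2. B_y = 0  [B divides DE with DB:BE = 1/3:2/3]
   → B = (-25/3, 0)
3. A_x = -25/3  [AC · BD = 10/9 ∩ 2·signedArea(ABC) = -20/9]
4. A_y = 10/3  [AC · BD = 10/9 ∩ 2·signedArea(ABC) = -20/9]
   → A = (-25/3, 10/3)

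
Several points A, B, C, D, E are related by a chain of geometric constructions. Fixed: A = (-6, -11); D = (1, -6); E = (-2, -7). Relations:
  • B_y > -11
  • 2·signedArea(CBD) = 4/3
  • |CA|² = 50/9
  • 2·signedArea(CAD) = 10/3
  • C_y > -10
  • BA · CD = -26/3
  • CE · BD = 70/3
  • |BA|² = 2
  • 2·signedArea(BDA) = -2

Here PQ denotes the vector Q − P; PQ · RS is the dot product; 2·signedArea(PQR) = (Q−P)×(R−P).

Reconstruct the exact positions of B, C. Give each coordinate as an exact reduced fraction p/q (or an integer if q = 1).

B = (-5, -10)
C = (-13/3, -28/3)

1. B_x = -5  [line 5·x + -7·y + -45 = 0 ∩ |BA|² = 2]
2. B_y = -10  [line 5·x + -7·y + -45 = 0 ∩ |BA|² = 2]
   → B = (-5, -10)
3. C_x = -13/3  [2·signedArea(CBD) = 4/3 ∩ CE · BD = 70/3]
4. C_y = -28/3  [2·signedArea(CBD) = 4/3 ∩ CE · BD = 70/3]
   → C = (-13/3, -28/3)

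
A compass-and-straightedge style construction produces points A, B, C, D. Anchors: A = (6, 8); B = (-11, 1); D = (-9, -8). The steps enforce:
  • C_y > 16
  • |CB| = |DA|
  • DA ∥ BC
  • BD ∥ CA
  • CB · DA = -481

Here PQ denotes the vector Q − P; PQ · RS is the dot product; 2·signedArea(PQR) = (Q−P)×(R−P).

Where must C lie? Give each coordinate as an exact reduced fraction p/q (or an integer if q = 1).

C = (4, 17)

1. C_x = 4  [BD ∥ CA ∩ DA ∥ BC]
2. C_y = 17  [BD ∥ CA ∩ DA ∥ BC]
   → C = (4, 17)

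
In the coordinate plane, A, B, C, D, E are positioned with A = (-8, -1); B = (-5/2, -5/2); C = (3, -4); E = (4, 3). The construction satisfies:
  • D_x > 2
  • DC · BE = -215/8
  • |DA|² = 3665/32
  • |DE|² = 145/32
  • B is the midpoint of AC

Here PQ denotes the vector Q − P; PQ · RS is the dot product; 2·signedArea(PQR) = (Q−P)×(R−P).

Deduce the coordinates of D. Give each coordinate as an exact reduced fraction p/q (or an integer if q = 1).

D = (19/8, 13/8)

1. D_x = 19/8  [line -13/2·x + -11/2·y + 195/8 = 0 ∩ |DE|² = 145/32]
2. D_y = 13/8  [line -13/2·x + -11/2·y + 195/8 = 0 ∩ |DE|² = 145/32]
   → D = (19/8, 13/8)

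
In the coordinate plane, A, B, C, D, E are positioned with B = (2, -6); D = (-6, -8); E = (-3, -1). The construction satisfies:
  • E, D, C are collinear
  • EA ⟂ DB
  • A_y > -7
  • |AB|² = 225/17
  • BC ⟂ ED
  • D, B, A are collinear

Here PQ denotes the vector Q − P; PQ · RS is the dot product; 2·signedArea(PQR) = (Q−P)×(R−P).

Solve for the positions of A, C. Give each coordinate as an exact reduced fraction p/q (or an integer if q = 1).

A = (-26/17, -117/17)
C = (-117/29, -99/29)

1. A_x = -26/17  [D, B, A are collinear ∩ EA ⟂ DB]
2. A_y = -117/17  [D, B, A are collinear ∩ EA ⟂ DB]
   → A = (-26/17, -117/17)
3. C_x = -117/29  [E, D, C are collinear ∩ BC ⟂ ED]
4. C_y = -99/29  [E, D, C are collinear ∩ BC ⟂ ED]
   → C = (-117/29, -99/29)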